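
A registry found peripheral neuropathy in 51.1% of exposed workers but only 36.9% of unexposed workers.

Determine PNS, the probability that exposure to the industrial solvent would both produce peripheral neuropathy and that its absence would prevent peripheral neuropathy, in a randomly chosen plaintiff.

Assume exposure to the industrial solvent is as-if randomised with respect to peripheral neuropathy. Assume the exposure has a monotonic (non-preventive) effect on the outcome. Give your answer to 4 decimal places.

PNS ≈ 0.1420

p₁ = 0.511, p₀ = 0.369.
Under exogeneity and monotonicity, PNS = p₁ − p₀.
PNS = 0.511 − 0.369 = 0.142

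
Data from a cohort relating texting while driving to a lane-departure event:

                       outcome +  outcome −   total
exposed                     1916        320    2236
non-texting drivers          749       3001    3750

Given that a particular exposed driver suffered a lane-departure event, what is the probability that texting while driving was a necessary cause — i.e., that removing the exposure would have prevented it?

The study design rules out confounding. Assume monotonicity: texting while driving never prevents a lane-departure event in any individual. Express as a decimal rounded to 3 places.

p₁ = P(outcome | exposed) = 1916/2236 = 0.85689
p₀ = P(outcome | unexposed) = 749/3750 = 0.19973
Under exogeneity and monotonicity, PN = (p₁ − p₀)/p₁.
PN = (0.85689 − 0.19973) / 0.85689 ≈ 0.7669

PN ≈ 0.767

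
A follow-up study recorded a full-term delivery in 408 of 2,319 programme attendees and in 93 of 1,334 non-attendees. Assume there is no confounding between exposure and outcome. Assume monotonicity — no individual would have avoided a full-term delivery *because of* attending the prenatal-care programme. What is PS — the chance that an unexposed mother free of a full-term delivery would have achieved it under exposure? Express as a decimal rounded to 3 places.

PS ≈ 0.114

p₁ = P(outcome | exposed) = 408/2319 = 0.17594
p₀ = P(outcome | unexposed) = 93/1334 = 0.069715
Under exogeneity and monotonicity, PS = (p₁ − p₀) / (1 − p₀).
PS = (0.17594 − 0.069715) / (1 − 0.069715) = 0.10622 / 0.93028 ≈ 0.1142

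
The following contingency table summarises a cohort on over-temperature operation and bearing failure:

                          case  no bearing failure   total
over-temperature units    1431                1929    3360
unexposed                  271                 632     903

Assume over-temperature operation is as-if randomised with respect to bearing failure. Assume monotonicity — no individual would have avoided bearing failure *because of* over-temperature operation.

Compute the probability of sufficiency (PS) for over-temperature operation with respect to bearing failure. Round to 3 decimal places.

PS ≈ 0.180

p₁ = P(outcome | exposed) = 1431/3360 = 0.42589
p₀ = P(outcome | unexposed) = 271/903 = 0.30011
Under exogeneity and monotonicity, PS = (p₁ − p₀)/(1 − p₀).
PS = (0.42589 − 0.30011) / 0.69989 ≈ 0.1797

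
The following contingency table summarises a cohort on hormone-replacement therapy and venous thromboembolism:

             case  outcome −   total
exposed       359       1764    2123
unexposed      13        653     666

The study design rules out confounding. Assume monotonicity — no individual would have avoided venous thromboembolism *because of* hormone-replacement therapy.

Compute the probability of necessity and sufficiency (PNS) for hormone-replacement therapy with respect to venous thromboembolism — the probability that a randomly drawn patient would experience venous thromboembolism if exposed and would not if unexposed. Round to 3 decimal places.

p₁ = P(outcome | exposed) = 359/2123 = 0.1691
p₀ = P(outcome | unexposed) = 13/666 = 0.01952
Under exogeneity and monotonicity, PNS = p₁ − p₀.
PNS = 0.1691 − 0.01952 = 0.14958

PNS ≈ 0.150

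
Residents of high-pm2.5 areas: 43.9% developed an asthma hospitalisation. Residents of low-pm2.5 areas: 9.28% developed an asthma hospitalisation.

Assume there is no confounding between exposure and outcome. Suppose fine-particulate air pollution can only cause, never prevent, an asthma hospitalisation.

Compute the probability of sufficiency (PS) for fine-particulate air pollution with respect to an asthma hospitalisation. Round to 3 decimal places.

PS ≈ 0.382

p₁ = 0.439, p₀ = 0.0928.
Under exogeneity and monotonicity, PS = (p₁ − p₀) / (1 − p₀).
PS = (0.439 − 0.0928) / (1 − 0.0928) = 0.3462 / 0.9072 ≈ 0.3816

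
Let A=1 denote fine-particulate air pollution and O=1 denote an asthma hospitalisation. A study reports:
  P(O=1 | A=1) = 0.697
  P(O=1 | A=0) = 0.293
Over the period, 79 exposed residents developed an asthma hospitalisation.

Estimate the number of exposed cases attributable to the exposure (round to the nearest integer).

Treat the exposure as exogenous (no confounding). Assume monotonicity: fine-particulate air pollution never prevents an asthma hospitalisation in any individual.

Let p₁ = 0.697, p₀ = 0.293.
PN = (p₁ − p₀)/p₁ = (0.697 − 0.293) / 0.697 ≈ 0.57963.
Attributable cases ≈ PN × (exposed cases) = 0.57963 × 79 ≈ 45.79.

about 46 cases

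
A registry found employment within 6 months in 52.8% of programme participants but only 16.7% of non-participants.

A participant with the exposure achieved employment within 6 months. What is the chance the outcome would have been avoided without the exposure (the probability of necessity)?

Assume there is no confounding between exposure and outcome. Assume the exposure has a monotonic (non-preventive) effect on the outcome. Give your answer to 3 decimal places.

p₁ = 0.528, p₀ = 0.167.
Under exogeneity and monotonicity, PN = (p₁ − p₀) / p₁.
PN = (0.528 − 0.167) / 0.528 = 0.361 / 0.528 ≈ 0.6837

PN ≈ 0.684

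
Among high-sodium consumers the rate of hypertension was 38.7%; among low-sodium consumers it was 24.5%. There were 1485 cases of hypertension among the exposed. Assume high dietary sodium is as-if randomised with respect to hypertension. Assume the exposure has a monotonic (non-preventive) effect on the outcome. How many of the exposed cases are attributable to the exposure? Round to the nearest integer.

p₁ = 0.387, p₀ = 0.245.
PN = (p₁ − p₀)/p₁ = (0.387 − 0.245) / 0.387 ≈ 0.36693.
Attributable cases ≈ PN × (exposed cases) = 0.36693 × 1485 ≈ 544.88.

about 545 cases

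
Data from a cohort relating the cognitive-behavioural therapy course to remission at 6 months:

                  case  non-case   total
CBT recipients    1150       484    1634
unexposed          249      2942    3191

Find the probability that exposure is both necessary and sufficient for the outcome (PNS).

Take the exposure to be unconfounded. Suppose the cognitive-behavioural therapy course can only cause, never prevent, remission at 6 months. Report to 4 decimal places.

p₁ = P(outcome | exposed) = 1150/1634 = 0.70379
p₀ = P(outcome | unexposed) = 249/3191 = 0.078032
Under exogeneity and monotonicity, PNS = p₁ − p₀.
PNS = 0.70379 − 0.078032 = 0.62576

PNS ≈ 0.6258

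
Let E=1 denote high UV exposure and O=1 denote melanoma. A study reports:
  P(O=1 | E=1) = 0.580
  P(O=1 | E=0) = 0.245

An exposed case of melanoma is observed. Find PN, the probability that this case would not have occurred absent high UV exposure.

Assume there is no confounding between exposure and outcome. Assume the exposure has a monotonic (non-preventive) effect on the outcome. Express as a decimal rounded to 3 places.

PN ≈ 0.578

Let p₁ = 0.58, p₀ = 0.245.
Under exogeneity and monotonicity, PN = (p₁ − p₀) / p₁.
PN = (0.58 − 0.245) / 0.58 = 0.335 / 0.58 ≈ 0.5776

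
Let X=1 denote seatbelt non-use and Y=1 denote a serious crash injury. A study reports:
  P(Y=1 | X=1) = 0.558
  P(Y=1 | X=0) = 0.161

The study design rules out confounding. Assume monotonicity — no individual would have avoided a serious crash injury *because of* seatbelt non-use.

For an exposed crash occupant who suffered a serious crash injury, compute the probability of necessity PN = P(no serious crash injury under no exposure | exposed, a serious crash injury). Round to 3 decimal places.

PN ≈ 0.711

Let p₁ = 0.558, p₀ = 0.161.
Under exogeneity and monotonicity, PN = (p₁ − p₀) / p₁.
PN = (0.558 − 0.161) / 0.558 = 0.397 / 0.558 ≈ 0.7115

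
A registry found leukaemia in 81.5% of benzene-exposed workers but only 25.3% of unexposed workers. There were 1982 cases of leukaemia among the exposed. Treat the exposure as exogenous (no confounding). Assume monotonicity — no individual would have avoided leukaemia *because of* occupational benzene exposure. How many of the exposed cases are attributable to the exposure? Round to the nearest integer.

p₁ = 0.815, p₀ = 0.253.
PN = (p₁ − p₀)/p₁ = (0.815 − 0.253) / 0.815 ≈ 0.68957.
Attributable cases ≈ PN × (exposed cases) = 0.68957 × 1982 ≈ 1366.73.

about 1367 cases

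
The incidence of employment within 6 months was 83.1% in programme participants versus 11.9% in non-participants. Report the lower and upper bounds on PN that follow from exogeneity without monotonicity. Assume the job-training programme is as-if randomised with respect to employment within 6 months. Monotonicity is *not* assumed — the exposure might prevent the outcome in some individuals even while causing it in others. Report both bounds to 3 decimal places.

p₁ = 0.831, p₀ = 0.119.
Under exogeneity alone the bounds on PN are max{0,(p₁−p₀)/p₁} ≤ PN ≤ min{1,(1−p₀)/p₁}.
  lower = (p₁ − p₀)/p₁ = 0.712 / 0.831 ≈ 0.8568
  upper = min{1, (1 − p₀)/p₁} = 0.881 / 0.831 ≈ 1.0602 → capped at 1

0.857 ≤ PN ≤ 1.000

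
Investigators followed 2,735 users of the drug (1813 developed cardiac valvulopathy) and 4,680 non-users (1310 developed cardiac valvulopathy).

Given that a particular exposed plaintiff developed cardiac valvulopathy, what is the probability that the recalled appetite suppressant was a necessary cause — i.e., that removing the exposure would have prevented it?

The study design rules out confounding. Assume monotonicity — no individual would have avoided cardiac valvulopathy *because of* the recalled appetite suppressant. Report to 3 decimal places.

PN ≈ 0.578

p₁ = P(outcome | exposed) = 1813/2735 = 0.66289
p₀ = P(outcome | unexposed) = 1310/4680 = 0.27991
Under exogeneity and monotonicity, PN = (p₁ − p₀) / p₁.
PN = (0.66289 − 0.27991) / 0.66289 = 0.38297 / 0.66289 ≈ 0.5777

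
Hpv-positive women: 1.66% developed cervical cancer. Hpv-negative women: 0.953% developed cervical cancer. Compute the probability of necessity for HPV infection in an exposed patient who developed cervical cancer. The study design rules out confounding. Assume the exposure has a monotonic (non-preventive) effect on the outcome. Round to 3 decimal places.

p₁ = 0.0166, p₀ = 0.00953.
Under exogeneity and monotonicity, PN = (p₁ − p₀) / p₁.
PN = (0.0166 − 0.00953) / 0.0166 = 0.00707 / 0.0166 ≈ 0.4259

PN ≈ 0.426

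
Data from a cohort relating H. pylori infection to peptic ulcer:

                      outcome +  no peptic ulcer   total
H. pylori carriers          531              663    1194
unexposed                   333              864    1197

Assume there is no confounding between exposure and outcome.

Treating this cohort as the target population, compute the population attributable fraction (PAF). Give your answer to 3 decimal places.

PAF ≈ 0.230

p₁ = P(outcome | exposed) = 531/1194 = 0.44472
p₀ = P(outcome | unexposed) = 333/1197 = 0.2782
Exposure prevalence π = 1194/2391 = 0.49937; overall risk P(Y=1) = 0.36136.
Under exogeneity, PAF = [P(Y=1) − p₀]/P(Y=1).
PAF = (0.36136 − 0.2782) / 0.36136 ≈ 0.2301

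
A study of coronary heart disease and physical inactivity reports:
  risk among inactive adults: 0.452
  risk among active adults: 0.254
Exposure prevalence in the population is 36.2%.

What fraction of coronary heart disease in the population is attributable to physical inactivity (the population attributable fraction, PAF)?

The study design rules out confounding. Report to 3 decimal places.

Let p₁ = 0.452, p₀ = 0.254.
Overall risk P(Y=1) = π·p₁ + (1−π)·p₀ = 0.362×0.452 + 0.638×0.254 = 0.32568.
Under exogeneity, PAF = [P(Y=1) − p₀] / P(Y=1).
PAF = (0.32568 − 0.254) / 0.32568 ≈ 0.2201

PAF ≈ 0.220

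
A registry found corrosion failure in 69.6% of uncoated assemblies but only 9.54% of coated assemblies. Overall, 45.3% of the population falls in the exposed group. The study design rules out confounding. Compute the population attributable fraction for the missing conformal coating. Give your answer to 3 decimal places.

p₁ = 0.696, p₀ = 0.0954.
Overall risk P(Y=1) = π·p₁ + (1−π)·p₀ = 0.453×0.696 + 0.547×0.0954 = 0.36747.
Under exogeneity, PAF = [P(Y=1) − p₀] / P(Y=1).
PAF = (0.36747 − 0.0954) / 0.36747 ≈ 0.7404

PAF ≈ 0.740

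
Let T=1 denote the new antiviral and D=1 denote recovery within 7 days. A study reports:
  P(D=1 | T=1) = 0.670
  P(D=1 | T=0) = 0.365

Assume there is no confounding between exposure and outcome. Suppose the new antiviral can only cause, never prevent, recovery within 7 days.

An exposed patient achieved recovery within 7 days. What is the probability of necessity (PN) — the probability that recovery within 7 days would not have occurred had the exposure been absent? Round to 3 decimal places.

PN ≈ 0.455

Let p₁ = 0.67, p₀ = 0.365.
Under exogeneity and monotonicity, PN = (p₁ − p₀) / p₁.
PN = (0.67 − 0.365) / 0.67 = 0.305 / 0.67 ≈ 0.4552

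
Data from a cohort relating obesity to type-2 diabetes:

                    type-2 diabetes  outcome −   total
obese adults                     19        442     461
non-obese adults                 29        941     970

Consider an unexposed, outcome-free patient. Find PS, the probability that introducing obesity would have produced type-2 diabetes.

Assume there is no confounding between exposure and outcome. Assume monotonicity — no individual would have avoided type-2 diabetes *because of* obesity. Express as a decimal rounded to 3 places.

p₁ = P(outcome | exposed) = 19/461 = 0.041215
p₀ = P(outcome | unexposed) = 29/970 = 0.029897
Under exogeneity and monotonicity, PS = (p₁ − p₀)/(1 − p₀).
PS = (0.041215 − 0.029897) / 0.9701 ≈ 0.0117

PS ≈ 0.012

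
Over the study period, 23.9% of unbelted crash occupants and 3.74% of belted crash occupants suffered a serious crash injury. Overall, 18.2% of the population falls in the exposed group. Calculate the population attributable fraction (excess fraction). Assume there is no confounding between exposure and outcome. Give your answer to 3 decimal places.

PAF ≈ 0.495

p₁ = 0.239, p₀ = 0.0374.
Overall risk P(Y=1) = π·p₁ + (1−π)·p₀ = 0.182×0.239 + 0.818×0.0374 = 0.074091.
Under exogeneity, PAF = [P(Y=1) − p₀] / P(Y=1).
PAF = (0.074091 − 0.0374) / 0.074091 ≈ 0.4952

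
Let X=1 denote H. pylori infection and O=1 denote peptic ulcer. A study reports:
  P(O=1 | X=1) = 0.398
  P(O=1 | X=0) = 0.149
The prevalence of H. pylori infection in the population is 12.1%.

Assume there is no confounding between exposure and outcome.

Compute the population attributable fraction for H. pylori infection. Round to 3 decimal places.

Let p₁ = 0.398, p₀ = 0.149.
Overall risk P(Y=1) = π·p₁ + (1−π)·p₀ = 0.121×0.398 + 0.879×0.149 = 0.17913.
Under exogeneity, PAF = [P(Y=1) − p₀] / P(Y=1).
PAF = (0.17913 − 0.149) / 0.17913 ≈ 0.1682

PAF ≈ 0.168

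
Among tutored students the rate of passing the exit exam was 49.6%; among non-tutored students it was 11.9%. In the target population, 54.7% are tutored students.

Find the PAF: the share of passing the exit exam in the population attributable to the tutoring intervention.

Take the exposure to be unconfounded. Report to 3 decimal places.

p₁ = 0.496, p₀ = 0.119.
Overall risk P(Y=1) = π·p₁ + (1−π)·p₀ = 0.547×0.496 + 0.453×0.119 = 0.32522.
Under exogeneity, PAF = [P(Y=1) − p₀] / P(Y=1).
PAF = (0.32522 − 0.119) / 0.32522 ≈ 0.6341

PAF ≈ 0.634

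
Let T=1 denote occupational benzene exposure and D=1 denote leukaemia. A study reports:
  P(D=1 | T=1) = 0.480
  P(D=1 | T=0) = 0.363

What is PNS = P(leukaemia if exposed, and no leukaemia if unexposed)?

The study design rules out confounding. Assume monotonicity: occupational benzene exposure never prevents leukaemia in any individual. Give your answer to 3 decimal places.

Let p₁ = 0.48, p₀ = 0.363.
Under exogeneity and monotonicity, PNS = p₁ − p₀.
PNS = 0.48 − 0.363 = 0.117

PNS ≈ 0.117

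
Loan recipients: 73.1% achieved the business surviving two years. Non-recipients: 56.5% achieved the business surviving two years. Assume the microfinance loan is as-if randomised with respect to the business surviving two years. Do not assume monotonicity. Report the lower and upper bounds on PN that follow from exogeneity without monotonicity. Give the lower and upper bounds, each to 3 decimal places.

p₁ = 0.731, p₀ = 0.565.
Under exogeneity alone the bounds on PN are max{0,(p₁−p₀)/p₁} ≤ PN ≤ min{1,(1−p₀)/p₁}.
  lower = (p₁ − p₀)/p₁ = 0.166 / 0.731 ≈ 0.2271
  upper = min{1, (1 − p₀)/p₁} = 0.435 / 0.731 ≈ 0.5951

0.227 ≤ PN ≤ 0.595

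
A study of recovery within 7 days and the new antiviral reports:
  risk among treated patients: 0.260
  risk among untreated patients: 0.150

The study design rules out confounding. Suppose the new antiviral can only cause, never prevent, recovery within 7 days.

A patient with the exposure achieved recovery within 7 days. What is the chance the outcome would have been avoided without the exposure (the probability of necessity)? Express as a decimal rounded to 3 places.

PN ≈ 0.423

Let p₁ = 0.26, p₀ = 0.15.
Under exogeneity and monotonicity, PN = (p₁ − p₀) / p₁.
PN = (0.26 − 0.15) / 0.26 = 0.11 / 0.26 ≈ 0.4231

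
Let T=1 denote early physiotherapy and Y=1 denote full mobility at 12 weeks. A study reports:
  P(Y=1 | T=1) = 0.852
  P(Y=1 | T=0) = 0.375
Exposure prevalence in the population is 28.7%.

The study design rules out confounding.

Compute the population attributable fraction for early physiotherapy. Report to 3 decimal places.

Let p₁ = 0.852, p₀ = 0.375.
Overall risk P(Y=1) = π·p₁ + (1−π)·p₀ = 0.287×0.852 + 0.713×0.375 = 0.5119.
Under exogeneity, PAF = [P(Y=1) − p₀] / P(Y=1).
PAF = (0.5119 − 0.375) / 0.5119 ≈ 0.2674

PAF ≈ 0.267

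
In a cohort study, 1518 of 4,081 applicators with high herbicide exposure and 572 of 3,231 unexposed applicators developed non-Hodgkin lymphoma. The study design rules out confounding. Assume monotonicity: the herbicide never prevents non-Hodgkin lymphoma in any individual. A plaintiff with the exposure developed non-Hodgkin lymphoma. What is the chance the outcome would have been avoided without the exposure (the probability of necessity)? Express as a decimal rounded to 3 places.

p₁ = P(outcome | exposed) = 1518/4081 = 0.37197
p₀ = P(outcome | unexposed) = 572/3231 = 0.17703
Under exogeneity and monotonicity, PN = (p₁ − p₀) / p₁.
PN = (0.37197 − 0.17703) / 0.37197 = 0.19493 / 0.37197 ≈ 0.5241

PN ≈ 0.524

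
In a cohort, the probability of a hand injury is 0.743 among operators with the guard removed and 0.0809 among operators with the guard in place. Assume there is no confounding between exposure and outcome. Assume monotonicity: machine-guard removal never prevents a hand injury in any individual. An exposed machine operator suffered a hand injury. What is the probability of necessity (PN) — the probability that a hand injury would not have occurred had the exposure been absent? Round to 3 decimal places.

PN ≈ 0.891

Let p₁ = 0.743, p₀ = 0.0809.
Under exogeneity and monotonicity, PN = (p₁ − p₀) / p₁.
PN = (0.743 − 0.0809) / 0.743 = 0.6621 / 0.743 ≈ 0.8911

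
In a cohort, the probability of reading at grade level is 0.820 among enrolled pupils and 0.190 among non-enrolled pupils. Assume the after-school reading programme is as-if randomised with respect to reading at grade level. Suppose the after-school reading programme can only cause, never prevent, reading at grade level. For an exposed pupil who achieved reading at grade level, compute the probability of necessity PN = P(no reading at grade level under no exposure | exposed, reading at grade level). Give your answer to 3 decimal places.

Let p₁ = 0.82, p₀ = 0.19.
Under exogeneity and monotonicity, PN = (p₁ − p₀) / p₁.
PN = (0.82 − 0.19) / 0.82 = 0.63 / 0.82 ≈ 0.7683

PN ≈ 0.768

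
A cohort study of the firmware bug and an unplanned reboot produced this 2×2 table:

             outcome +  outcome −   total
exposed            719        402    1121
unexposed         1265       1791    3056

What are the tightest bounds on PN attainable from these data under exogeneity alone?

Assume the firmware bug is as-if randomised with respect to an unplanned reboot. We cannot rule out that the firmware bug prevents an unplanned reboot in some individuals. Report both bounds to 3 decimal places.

p₁ = P(outcome | exposed) = 719/1121 = 0.64139
p₀ = P(outcome | unexposed) = 1265/3056 = 0.41394
Under exogeneity alone the bounds on PN are max{0,(p₁−p₀)/p₁} ≤ PN ≤ min{1,(1−p₀)/p₁}.
  lower = (p₁ − p₀)/p₁ = 0.22745 / 0.64139 ≈ 0.3546
  upper = min{1, (1 − p₀)/p₁} = 0.58606 / 0.64139 ≈ 0.9137

0.355 ≤ PN ≤ 0.914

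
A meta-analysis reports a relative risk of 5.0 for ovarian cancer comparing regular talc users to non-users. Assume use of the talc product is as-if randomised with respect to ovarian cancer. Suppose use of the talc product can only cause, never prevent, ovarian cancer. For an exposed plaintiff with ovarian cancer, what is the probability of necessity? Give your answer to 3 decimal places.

Under exogeneity and monotonicity, PN = (RR − 1) / RR = 1 − 1/RR.
PN = (5.0 − 1) / 5.0 = 4 / 5.0 ≈ 0.8000

PN ≈ 0.800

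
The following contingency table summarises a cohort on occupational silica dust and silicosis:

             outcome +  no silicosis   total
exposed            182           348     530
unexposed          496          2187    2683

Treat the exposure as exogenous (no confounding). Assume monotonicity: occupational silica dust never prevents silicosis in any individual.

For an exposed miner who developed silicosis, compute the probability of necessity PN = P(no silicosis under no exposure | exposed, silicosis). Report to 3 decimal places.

PN ≈ 0.462

p₁ = P(outcome | exposed) = 182/530 = 0.3434
p₀ = P(outcome | unexposed) = 496/2683 = 0.18487
Under exogeneity and monotonicity, PN = (p₁ − p₀)/p₁.
PN = (0.3434 − 0.18487) / 0.3434 ≈ 0.4616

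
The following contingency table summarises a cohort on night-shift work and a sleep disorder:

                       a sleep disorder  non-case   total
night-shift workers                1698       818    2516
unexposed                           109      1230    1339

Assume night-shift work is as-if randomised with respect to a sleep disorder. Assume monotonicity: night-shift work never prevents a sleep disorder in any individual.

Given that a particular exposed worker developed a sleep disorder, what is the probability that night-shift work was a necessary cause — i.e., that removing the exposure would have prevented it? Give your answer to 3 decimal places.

PN ≈ 0.879

p₁ = P(outcome | exposed) = 1698/2516 = 0.67488
p₀ = P(outcome | unexposed) = 109/1339 = 0.081404
Under exogeneity and monotonicity, PN = (p₁ − p₀)/p₁.
PN = (0.67488 − 0.081404) / 0.67488 ≈ 0.8794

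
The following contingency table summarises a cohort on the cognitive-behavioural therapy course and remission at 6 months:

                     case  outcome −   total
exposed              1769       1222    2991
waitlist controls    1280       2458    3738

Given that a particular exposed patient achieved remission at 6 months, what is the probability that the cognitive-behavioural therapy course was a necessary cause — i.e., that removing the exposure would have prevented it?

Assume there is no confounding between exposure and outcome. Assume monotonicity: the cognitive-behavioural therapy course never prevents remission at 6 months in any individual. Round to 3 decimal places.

PN ≈ 0.421

p₁ = P(outcome | exposed) = 1769/2991 = 0.59144
p₀ = P(outcome | unexposed) = 1280/3738 = 0.34243
Under exogeneity and monotonicity, PN = (p₁ − p₀)/p₁.
PN = (0.59144 − 0.34243) / 0.59144 ≈ 0.4210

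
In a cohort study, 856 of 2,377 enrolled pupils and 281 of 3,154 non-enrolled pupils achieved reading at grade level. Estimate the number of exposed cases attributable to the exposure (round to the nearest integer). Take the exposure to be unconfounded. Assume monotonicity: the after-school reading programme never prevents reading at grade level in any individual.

p₁ = P(outcome | exposed) = 856/2377 = 0.36012
p₀ = P(outcome | unexposed) = 281/3154 = 0.089093
PN = (p₁ − p₀)/p₁ = (0.36012 − 0.089093) / 0.36012 ≈ 0.75260.
Attributable cases ≈ PN × (exposed cases) = 0.75260 × 856 ≈ 644.23.

about 644 cases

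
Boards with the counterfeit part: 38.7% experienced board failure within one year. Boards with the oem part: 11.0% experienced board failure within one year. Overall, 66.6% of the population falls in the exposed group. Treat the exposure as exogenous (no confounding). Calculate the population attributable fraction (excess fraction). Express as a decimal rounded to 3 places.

p₁ = 0.387, p₀ = 0.11.
Overall risk P(Y=1) = π·p₁ + (1−π)·p₀ = 0.666×0.387 + 0.334×0.11 = 0.29448.
Under exogeneity, PAF = [P(Y=1) − p₀] / P(Y=1).
PAF = (0.29448 − 0.11) / 0.29448 ≈ 0.6265

PAF ≈ 0.626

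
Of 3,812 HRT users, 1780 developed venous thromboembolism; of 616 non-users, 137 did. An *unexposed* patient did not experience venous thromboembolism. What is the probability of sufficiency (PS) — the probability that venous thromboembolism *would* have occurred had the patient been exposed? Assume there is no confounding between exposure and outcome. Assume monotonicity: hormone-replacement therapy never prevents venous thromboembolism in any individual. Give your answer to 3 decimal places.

p₁ = P(outcome | exposed) = 1780/3812 = 0.46695
p₀ = P(outcome | unexposed) = 137/616 = 0.2224
Under exogeneity and monotonicity, PS = (p₁ − p₀) / (1 − p₀).
PS = (0.46695 − 0.2224) / (1 − 0.2224) = 0.24454 / 0.7776 ≈ 0.3145

PS ≈ 0.314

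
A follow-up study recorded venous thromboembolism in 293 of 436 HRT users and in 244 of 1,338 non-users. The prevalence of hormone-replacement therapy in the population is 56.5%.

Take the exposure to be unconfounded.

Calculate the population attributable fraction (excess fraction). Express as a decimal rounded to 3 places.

PAF ≈ 0.603

p₁ = P(outcome | exposed) = 293/436 = 0.67202
p₀ = P(outcome | unexposed) = 244/1338 = 0.18236
Overall risk P(Y=1) = π·p₁ + (1−π)·p₀ = 0.565×0.67202 + 0.435×0.18236 = 0.45902.
Under exogeneity, PAF = [P(Y=1) − p₀] / P(Y=1).
PAF = (0.45902 − 0.18236) / 0.45902 ≈ 0.6027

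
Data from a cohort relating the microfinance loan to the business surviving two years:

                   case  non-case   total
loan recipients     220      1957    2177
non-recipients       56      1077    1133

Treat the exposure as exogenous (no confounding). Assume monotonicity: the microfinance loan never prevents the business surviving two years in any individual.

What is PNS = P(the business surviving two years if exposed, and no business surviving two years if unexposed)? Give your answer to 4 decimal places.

p₁ = P(outcome | exposed) = 220/2177 = 0.10106
p₀ = P(outcome | unexposed) = 56/1133 = 0.049426
Under exogeneity and monotonicity, PNS = p₁ − p₀.
PNS = 0.10106 − 0.049426 = 0.05163

PNS ≈ 0.0516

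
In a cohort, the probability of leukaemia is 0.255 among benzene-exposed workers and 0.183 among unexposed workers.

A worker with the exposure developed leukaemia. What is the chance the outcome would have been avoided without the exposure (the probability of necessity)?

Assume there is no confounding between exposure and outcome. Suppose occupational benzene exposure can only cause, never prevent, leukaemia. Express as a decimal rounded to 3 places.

PN ≈ 0.282

Let p₁ = 0.255, p₀ = 0.183.
Under exogeneity and monotonicity, PN = (p₁ − p₀) / p₁.
PN = (0.255 − 0.183) / 0.255 = 0.072 / 0.255 ≈ 0.2824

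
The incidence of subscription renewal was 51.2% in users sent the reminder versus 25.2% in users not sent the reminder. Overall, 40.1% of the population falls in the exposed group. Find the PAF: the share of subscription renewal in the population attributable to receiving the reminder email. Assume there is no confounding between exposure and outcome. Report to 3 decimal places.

PAF ≈ 0.293

p₁ = 0.512, p₀ = 0.252.
Overall risk P(Y=1) = π·p₁ + (1−π)·p₀ = 0.401×0.512 + 0.599×0.252 = 0.35626.
Under exogeneity, PAF = [P(Y=1) − p₀] / P(Y=1).
PAF = (0.35626 − 0.252) / 0.35626 ≈ 0.2927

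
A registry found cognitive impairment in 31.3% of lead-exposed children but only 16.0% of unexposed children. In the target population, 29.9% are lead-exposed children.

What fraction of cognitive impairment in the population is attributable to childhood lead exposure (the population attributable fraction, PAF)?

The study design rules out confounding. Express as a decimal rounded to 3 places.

PAF ≈ 0.222

p₁ = 0.313, p₀ = 0.16.
Overall risk P(Y=1) = π·p₁ + (1−π)·p₀ = 0.299×0.313 + 0.701×0.16 = 0.20575.
Under exogeneity, PAF = [P(Y=1) − p₀] / P(Y=1).
PAF = (0.20575 − 0.16) / 0.20575 ≈ 0.2223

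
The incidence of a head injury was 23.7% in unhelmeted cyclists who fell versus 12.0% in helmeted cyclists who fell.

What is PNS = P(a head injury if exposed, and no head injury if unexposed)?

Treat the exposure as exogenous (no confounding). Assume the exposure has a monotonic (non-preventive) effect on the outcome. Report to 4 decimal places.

p₁ = 0.237, p₀ = 0.12.
Under exogeneity and monotonicity, PNS = p₁ − p₀.
PNS = 0.237 − 0.12 = 0.117

PNS ≈ 0.1170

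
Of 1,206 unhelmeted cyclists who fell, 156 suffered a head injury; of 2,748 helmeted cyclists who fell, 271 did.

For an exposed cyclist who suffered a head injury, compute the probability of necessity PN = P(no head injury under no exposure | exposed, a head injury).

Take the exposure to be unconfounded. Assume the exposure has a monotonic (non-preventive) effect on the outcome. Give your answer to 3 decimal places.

p₁ = P(outcome | exposed) = 156/1206 = 0.12935
p₀ = P(outcome | unexposed) = 271/2748 = 0.098617
Under exogeneity and monotonicity, PN = (p₁ − p₀) / p₁.
PN = (0.12935 − 0.098617) / 0.12935 = 0.030736 / 0.12935 ≈ 0.2376

PN ≈ 0.238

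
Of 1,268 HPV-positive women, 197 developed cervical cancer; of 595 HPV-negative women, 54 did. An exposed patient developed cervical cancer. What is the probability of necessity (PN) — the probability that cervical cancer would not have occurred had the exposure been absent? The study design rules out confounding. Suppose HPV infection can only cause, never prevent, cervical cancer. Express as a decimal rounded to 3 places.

p₁ = P(outcome | exposed) = 197/1268 = 0.15536
p₀ = P(outcome | unexposed) = 54/595 = 0.090756
Under exogeneity and monotonicity, PN = (p₁ − p₀) / p₁.
PN = (0.15536 − 0.090756) / 0.15536 = 0.064606 / 0.15536 ≈ 0.4158

PN ≈ 0.416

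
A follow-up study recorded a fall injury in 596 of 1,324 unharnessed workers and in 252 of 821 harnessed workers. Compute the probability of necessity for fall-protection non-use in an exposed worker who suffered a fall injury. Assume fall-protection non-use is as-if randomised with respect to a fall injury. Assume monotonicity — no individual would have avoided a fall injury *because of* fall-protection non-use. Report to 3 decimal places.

PN ≈ 0.318

p₁ = P(outcome | exposed) = 596/1324 = 0.45015
p₀ = P(outcome | unexposed) = 252/821 = 0.30694
Under exogeneity and monotonicity, PN = (p₁ − p₀) / p₁.
PN = (0.45015 − 0.30694) / 0.45015 = 0.14321 / 0.45015 ≈ 0.3181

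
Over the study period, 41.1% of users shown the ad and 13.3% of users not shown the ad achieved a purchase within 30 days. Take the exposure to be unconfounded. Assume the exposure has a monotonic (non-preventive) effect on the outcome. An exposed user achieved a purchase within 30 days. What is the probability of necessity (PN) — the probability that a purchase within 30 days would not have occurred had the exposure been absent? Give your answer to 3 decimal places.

p₁ = 0.411, p₀ = 0.133.
Under exogeneity and monotonicity, PN = (p₁ − p₀) / p₁.
PN = (0.411 − 0.133) / 0.411 = 0.278 / 0.411 ≈ 0.6764

PN ≈ 0.676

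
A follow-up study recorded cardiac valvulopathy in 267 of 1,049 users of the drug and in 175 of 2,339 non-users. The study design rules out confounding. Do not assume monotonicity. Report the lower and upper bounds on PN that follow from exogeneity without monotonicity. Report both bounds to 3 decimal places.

p₁ = P(outcome | exposed) = 267/1049 = 0.25453
p₀ = P(outcome | unexposed) = 175/2339 = 0.074818
Under exogeneity alone the bounds on PN are max{0,(p₁−p₀)/p₁} ≤ PN ≤ min{1,(1−p₀)/p₁}.
  lower = (p₁ − p₀)/p₁ = 0.17971 / 0.25453 ≈ 0.7061
  upper = min{1, (1 − p₀)/p₁} = 0.92518 / 0.25453 ≈ 3.6349 → capped at 1

0.706 ≤ PN ≤ 1.000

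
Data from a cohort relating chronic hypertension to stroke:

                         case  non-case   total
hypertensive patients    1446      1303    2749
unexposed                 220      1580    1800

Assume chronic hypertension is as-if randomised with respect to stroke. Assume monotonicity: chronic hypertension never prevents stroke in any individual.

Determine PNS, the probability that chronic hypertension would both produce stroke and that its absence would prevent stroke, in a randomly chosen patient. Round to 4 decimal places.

p₁ = P(outcome | exposed) = 1446/2749 = 0.52601
p₀ = P(outcome | unexposed) = 220/1800 = 0.12222
Under exogeneity and monotonicity, PNS = p₁ − p₀.
PNS = 0.52601 − 0.12222 = 0.40379

PNS ≈ 0.4038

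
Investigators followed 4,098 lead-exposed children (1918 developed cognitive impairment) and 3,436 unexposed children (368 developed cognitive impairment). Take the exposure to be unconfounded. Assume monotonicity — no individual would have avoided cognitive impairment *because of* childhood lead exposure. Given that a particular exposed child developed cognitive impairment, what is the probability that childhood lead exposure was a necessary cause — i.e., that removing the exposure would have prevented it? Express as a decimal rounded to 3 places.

p₁ = P(outcome | exposed) = 1918/4098 = 0.46803
p₀ = P(outcome | unexposed) = 368/3436 = 0.1071
Under exogeneity and monotonicity, PN = (p₁ − p₀) / p₁.
PN = (0.46803 − 0.1071) / 0.46803 = 0.36093 / 0.46803 ≈ 0.7712

PN ≈ 0.771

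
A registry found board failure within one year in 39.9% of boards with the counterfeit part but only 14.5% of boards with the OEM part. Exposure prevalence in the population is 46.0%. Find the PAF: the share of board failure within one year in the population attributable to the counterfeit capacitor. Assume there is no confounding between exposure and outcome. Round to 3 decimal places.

PAF ≈ 0.446

p₁ = 0.399, p₀ = 0.145.
Overall risk P(Y=1) = π·p₁ + (1−π)·p₀ = 0.46×0.399 + 0.54×0.145 = 0.26184.
Under exogeneity, PAF = [P(Y=1) − p₀] / P(Y=1).
PAF = (0.26184 − 0.145) / 0.26184 ≈ 0.4462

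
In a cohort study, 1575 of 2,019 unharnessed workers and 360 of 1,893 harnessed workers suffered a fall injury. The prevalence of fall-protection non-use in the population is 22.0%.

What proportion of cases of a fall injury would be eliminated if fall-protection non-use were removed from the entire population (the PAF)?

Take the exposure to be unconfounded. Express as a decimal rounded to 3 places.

p₁ = P(outcome | exposed) = 1575/2019 = 0.78009
p₀ = P(outcome | unexposed) = 360/1893 = 0.19017
Overall risk P(Y=1) = π·p₁ + (1−π)·p₀ = 0.22×0.78009 + 0.78×0.19017 = 0.31996.
Under exogeneity, PAF = [P(Y=1) − p₀] / P(Y=1).
PAF = (0.31996 − 0.19017) / 0.31996 ≈ 0.4056

PAF ≈ 0.406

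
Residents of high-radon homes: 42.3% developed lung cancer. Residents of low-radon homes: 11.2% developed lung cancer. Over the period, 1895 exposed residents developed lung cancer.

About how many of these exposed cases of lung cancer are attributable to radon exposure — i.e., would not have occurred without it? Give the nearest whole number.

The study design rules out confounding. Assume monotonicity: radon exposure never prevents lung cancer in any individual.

about 1393 cases

p₁ = 0.423, p₀ = 0.112.
PN = (p₁ − p₀)/p₁ = (0.423 − 0.112) / 0.423 ≈ 0.73522.
Attributable cases ≈ PN × (exposed cases) = 0.73522 × 1895 ≈ 1393.25.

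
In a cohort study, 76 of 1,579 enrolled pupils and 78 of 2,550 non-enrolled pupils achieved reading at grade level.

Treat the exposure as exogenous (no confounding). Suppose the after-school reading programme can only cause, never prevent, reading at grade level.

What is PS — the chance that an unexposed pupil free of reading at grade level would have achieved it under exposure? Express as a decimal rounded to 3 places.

p₁ = P(outcome | exposed) = 76/1579 = 0.048132
p₀ = P(outcome | unexposed) = 78/2550 = 0.030588
Under exogeneity and monotonicity, PS = (p₁ − p₀) / (1 − p₀).
PS = (0.048132 − 0.030588) / (1 − 0.030588) = 0.017543 / 0.96941 ≈ 0.0181

PS ≈ 0.018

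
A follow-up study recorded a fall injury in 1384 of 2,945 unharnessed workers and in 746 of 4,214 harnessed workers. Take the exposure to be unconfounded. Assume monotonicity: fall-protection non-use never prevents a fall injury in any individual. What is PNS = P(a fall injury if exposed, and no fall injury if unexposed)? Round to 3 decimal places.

PNS ≈ 0.293

p₁ = P(outcome | exposed) = 1384/2945 = 0.46995
p₀ = P(outcome | unexposed) = 746/4214 = 0.17703
Under exogeneity and monotonicity, PNS = p₁ − p₀.
PNS = 0.46995 − 0.17703 = 0.29292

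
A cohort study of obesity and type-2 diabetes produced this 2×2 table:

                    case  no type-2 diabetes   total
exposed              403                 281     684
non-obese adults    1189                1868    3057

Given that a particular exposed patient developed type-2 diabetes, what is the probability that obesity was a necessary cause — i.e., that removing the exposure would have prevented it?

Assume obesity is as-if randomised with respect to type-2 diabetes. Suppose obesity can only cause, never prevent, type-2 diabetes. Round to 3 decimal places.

p₁ = P(outcome | exposed) = 403/684 = 0.58918
p₀ = P(outcome | unexposed) = 1189/3057 = 0.38894
Under exogeneity and monotonicity, PN = (p₁ − p₀) / p₁.
PN = (0.58918 − 0.38894) / 0.58918 = 0.20024 / 0.58918 ≈ 0.3399

PN ≈ 0.340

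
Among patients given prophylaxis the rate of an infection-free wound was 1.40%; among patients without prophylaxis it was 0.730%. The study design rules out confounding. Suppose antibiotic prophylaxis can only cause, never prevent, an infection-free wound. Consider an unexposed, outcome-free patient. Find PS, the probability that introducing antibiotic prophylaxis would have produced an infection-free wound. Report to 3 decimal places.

PS ≈ 0.007

p₁ = 0.014, p₀ = 0.0073.
Under exogeneity and monotonicity, PS = (p₁ − p₀) / (1 − p₀).
PS = (0.014 − 0.0073) / (1 − 0.0073) = 0.0067 / 0.9927 ≈ 0.0067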